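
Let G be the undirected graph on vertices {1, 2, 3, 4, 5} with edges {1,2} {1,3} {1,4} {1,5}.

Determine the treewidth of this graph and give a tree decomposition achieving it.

Each bag holds 2 vertices, so the decomposition has width 1, which upper-bounds the treewidth. Since G has at least one edge (e.g. 3–1), it is not an edgeless graph, so tw(G) ≥ 1. Therefore the treewidth is 1.

Treewidth 1.
One optimal decomposition is:
Bags: B1 = {1, 3}  B2 = {1, 4}  B3 = {1, 5}  B4 = {1, 2}
Tree: B1–B2, B2–B3, B3–B4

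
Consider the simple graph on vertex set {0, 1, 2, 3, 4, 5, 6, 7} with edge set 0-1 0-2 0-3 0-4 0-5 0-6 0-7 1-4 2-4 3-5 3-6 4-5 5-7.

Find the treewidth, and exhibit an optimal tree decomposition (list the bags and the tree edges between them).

Every bag has size at most 3, so the width is 3 − 1 = 2 and tw(G) ≤ 2. For the lower bound, the 3 vertices {0, 3, 5} are pairwise adjacent, and any tree decomposition puts a clique entirely inside one bag — forcing width ≥ 2. Combining the bounds, tw(G) = 2.

Treewidth 2.
One such decomposition:
Bags: B1 = {0, 3, 6}  B2 = {0, 3, 5}  B3 = {0, 4, 5}  B4 = {0, 5, 7}  B5 = {0, 1, 4}  B6 = {0, 2, 4}
Tree: B1–B2, B2–B3, B3–B4, B3–B5, B5–B6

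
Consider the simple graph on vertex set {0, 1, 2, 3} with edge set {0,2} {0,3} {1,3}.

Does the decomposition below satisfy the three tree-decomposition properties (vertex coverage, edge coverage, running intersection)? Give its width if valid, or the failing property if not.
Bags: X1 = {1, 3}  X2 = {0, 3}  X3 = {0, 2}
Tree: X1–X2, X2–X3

Yes; width 1.

Every vertex of G appears in some bag (union = {0, 1, 2, 3}); every edge is covered by a bag; and for each vertex v the set of bags containing v is connected in the bag tree. The decomposition is therefore valid. The largest bag has 2 vertices, so the width is 1.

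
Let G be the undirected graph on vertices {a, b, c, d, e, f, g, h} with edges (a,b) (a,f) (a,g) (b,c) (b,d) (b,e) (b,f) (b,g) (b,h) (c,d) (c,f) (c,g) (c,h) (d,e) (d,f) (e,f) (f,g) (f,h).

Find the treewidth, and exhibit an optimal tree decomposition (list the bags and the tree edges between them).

Treewidth 3.
Bags: B1 = {b, c, f, g}  B2 = {b, c, d, f}  B3 = {a, b, f, g}  B4 = {b, d, e, f}  B5 = {b, c, f, h}
Tree: B1–B2, B1–B3, B2–B4, B2–B5

The largest bag has 4 vertices, giving width 3; this decomposition certifies tw(G) ≤ 3. On the other hand G contains the 4-clique {b, d, e, f}. A clique must lie in a single bag of any decomposition, so no decomposition can have width below 3. Hence tw(G) = 3 exactly.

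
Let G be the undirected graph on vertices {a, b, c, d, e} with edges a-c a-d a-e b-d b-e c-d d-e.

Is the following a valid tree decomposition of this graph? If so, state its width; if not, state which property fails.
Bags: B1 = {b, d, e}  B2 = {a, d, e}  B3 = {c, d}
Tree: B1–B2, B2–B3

No — edge (a,c) lies in no bag.

A tree decomposition must satisfy three properties: every vertex lies in some bag; for every edge, both endpoints lie together in some bag; and for every vertex, the bags containing it form a connected subtree. Here edge (a,c) lies in no bag, so the decomposition is invalid.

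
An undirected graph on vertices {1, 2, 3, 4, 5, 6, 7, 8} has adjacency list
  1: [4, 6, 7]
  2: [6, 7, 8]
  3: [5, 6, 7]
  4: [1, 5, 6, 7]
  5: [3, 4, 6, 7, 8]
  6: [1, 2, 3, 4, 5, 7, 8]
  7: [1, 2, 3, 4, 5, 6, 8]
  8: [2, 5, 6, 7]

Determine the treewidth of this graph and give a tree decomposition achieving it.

Every bag has size at most 4, so the width is 4 − 1 = 3 and tw(G) ≤ 3. Conversely, {1, 4, 6, 7} is a clique of size 4, and the vertices of any clique must share a bag in every tree decomposition; so some bag has ≥ 4 vertices and tw(G) ≥ 3. Therefore the treewidth is 3.

Treewidth 3.
Bags: B1 = {3, 5, 6, 7}  B2 = {4, 5, 6, 7}  B3 = {5, 6, 7, 8}  B4 = {1, 4, 6, 7}  B5 = {2, 6, 7, 8}
Tree: B1–B2, B1–B3, B2–B4, B3–B5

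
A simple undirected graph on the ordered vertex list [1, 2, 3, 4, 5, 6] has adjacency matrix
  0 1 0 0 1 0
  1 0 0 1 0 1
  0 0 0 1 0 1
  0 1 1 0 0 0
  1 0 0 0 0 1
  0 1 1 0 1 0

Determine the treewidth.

A width-2 tree decomposition is:
Bags: B1 = {2, 3, 4}  B2 = {2, 3, 6}  B3 = {1, 2, 6}  B4 = {1, 5, 6}
Tree: B1–B2, B2–B3, B3–B4
The largest bag has 3 vertices, giving width 2; this decomposition certifies tw(G) ≤ 2. For the lower bound, G contains the cycle 4–3–6–2–4, so G is not a forest; only forests have treewidth ≤ 1, hence tw(G) ≥ 2. Hence tw(G) = 2 exactly.

2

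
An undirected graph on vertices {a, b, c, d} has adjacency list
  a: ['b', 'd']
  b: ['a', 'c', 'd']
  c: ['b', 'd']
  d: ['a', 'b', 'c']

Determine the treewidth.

A width-2 tree decomposition is:
Bags: B1 = {b, c, d}  B2 = {a, b, d}
Tree: B1–B2
The largest bag has 3 vertices, giving width 2; this decomposition certifies tw(G) ≤ 2. Conversely, {b, c, d} is a clique of size 3, and the vertices of any clique must share a bag in every tree decomposition; so some bag has ≥ 3 vertices and tw(G) ≥ 2. Hence tw(G) = 2 exactly.

2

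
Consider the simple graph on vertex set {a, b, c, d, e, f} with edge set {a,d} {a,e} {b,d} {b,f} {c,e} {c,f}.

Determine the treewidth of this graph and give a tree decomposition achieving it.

Treewidth 2.
Bags: B1 = {b, d, f}  B2 = {a, d, f}  B3 = {a, e, f}  B4 = {c, e, f}
Tree: B1–B2, B2–B3, B3–B4

Every bag has size at most 3, so the width is 3 − 1 = 2 and tw(G) ≤ 2. The edges f–b–d–a–e–c–f form a cycle, so G is not a tree and its treewidth is at least 2. Hence tw(G) = 2 exactly.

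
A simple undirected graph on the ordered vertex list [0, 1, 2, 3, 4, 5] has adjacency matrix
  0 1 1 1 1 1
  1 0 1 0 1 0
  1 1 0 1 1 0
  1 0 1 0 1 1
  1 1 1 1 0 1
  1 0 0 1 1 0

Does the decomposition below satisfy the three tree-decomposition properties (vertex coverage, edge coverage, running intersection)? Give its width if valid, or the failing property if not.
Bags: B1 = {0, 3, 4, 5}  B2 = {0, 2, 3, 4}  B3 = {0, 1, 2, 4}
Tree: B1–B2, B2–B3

Yes; width 3.

Checking the three conditions: (i) the bags cover all of {0, 1, 2, 3, 4, 5}; (ii) for each edge, some bag contains both endpoints; (iii) the bags containing any fixed vertex form a subtree. All hold, so the decomposition is valid with width 4 − 1 = 3.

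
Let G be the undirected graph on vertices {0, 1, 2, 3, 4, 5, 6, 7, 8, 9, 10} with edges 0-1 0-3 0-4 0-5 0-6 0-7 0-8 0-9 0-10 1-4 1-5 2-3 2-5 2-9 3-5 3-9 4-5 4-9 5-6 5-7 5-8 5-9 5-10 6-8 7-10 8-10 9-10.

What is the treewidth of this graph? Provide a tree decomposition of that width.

Each bag holds 4 vertices, so the decomposition has width 3, which upper-bounds the treewidth. For the lower bound, the 4 vertices {0, 1, 4, 5} are pairwise adjacent, and any tree decomposition puts a clique entirely inside one bag — forcing width ≥ 3. Combining the bounds, tw(G) = 3.

Treewidth 3.
One optimal decomposition is:
Bags: B1 = {0, 4, 5, 9}  B2 = {0, 5, 9, 10}  B3 = {0, 3, 5, 9}  B4 = {0, 1, 4, 5}  B5 = {2, 3, 5, 9}  B6 = {0, 5, 8, 10}  B7 = {0, 5, 6, 8}  B8 = {0, 5, 7, 10}
Tree: B1–B2, B2–B3, B1–B4, B3–B5, B2–B6, B6–B7, B6–B8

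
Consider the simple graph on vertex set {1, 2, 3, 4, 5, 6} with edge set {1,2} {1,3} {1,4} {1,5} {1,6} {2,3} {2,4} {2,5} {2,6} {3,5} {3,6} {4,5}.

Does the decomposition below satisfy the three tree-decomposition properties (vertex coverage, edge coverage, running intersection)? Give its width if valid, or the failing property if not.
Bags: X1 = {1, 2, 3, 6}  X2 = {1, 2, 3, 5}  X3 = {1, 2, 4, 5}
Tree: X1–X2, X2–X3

Checking the three conditions: (i) the bags cover all of {1, 2, 3, 4, 5, 6}; (ii) for each edge, some bag contains both endpoints; (iii) the bags containing any fixed vertex form a subtree. All hold, so the decomposition is valid with width 4 − 1 = 3.

Yes; width 3.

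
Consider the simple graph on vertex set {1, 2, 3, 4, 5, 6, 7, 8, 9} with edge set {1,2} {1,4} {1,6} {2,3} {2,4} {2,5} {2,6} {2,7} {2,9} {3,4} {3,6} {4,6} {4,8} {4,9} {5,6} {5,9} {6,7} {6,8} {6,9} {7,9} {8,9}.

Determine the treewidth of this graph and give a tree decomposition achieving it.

Treewidth 3.
One such decomposition:
Bags: B1 = {2, 4, 6, 9}  B2 = {2, 3, 4, 6}  B3 = {2, 5, 6, 9}  B4 = {4, 6, 8, 9}  B5 = {2, 6, 7, 9}  B6 = {1, 2, 4, 6}
Tree: B1–B2, B1–B3, B1–B4, B3–B5, B2–B6

The largest bag has 4 vertices, giving width 3; this decomposition certifies tw(G) ≤ 3. Conversely, {4, 6, 8, 9} is a clique of size 4, and the vertices of any clique must share a bag in every tree decomposition; so some bag has ≥ 4 vertices and tw(G) ≥ 3. The upper and lower bounds meet at 3, so that is the treewidth.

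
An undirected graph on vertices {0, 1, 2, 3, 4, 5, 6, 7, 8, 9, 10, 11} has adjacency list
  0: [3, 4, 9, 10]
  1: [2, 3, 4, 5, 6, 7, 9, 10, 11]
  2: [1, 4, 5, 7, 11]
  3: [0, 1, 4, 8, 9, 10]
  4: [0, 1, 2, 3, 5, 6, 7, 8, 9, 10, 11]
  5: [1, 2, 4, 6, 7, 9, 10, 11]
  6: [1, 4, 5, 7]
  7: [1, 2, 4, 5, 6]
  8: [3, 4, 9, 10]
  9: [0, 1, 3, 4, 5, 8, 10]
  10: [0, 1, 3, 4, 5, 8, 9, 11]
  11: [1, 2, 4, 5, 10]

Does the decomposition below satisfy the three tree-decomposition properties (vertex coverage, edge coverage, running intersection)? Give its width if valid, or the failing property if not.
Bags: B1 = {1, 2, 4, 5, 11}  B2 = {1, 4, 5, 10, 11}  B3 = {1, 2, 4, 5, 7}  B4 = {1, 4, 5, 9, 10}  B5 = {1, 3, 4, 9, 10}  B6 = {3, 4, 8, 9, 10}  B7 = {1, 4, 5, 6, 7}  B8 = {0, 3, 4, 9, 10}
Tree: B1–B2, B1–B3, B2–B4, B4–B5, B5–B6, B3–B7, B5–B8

Vertex coverage: the bags together contain {0, 1, 2, 3, 4, 5, 6, 7, 8, 9, 10, 11}, the full vertex set. Edge coverage: each edge of G has both endpoints in at least one bag. Running intersection: for every vertex, the bags containing it form a connected subtree. All three properties hold, so this is a valid tree decomposition of width max|bag| − 1 = 4, and hence tw(G) ≤ 4.

Yes; width 4.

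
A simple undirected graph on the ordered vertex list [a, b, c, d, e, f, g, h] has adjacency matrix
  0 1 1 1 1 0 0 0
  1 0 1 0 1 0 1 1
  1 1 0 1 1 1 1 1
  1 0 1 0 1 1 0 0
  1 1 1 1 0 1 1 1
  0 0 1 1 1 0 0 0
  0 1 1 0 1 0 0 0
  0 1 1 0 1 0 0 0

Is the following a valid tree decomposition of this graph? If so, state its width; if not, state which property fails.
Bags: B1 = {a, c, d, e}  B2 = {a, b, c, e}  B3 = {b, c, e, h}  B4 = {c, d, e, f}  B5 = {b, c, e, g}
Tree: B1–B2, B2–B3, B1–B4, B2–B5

Checking the three conditions: (i) the bags cover all of {a, b, c, d, e, f, g, h}; (ii) for each edge, some bag contains both endpoints; (iii) the bags containing any fixed vertex form a subtree. All hold, so the decomposition is valid with width 4 − 1 = 3.

Yes; width 3.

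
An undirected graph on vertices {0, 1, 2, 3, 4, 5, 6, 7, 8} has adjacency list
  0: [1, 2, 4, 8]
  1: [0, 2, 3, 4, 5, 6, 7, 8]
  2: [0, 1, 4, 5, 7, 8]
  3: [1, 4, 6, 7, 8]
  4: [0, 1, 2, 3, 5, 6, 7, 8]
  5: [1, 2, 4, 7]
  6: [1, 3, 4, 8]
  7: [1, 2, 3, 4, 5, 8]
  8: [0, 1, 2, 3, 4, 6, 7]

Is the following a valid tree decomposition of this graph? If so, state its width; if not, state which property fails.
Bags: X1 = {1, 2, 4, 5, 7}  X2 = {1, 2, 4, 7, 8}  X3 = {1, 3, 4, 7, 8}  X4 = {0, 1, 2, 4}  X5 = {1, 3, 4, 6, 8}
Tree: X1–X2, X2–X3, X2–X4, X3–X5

No — edge (8,0) lies in no bag.

A tree decomposition must satisfy three properties: every vertex lies in some bag; for every edge, both endpoints lie together in some bag; and for every vertex, the bags containing it form a connected subtree. Here edge (8,0) lies in no bag, so the decomposition is invalid.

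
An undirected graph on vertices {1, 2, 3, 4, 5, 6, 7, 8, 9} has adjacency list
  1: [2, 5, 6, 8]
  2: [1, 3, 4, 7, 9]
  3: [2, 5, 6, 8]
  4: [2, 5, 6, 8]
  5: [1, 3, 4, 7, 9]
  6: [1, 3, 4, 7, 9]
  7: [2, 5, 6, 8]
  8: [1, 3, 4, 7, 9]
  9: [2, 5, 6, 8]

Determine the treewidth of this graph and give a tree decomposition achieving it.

The largest bag has 5 vertices, giving width 4; this decomposition certifies tw(G) ≤ 4. For the lower bound: the 5 vertex sets {4,6}, {2,7}, {8,9}, {5}, {1} are disjoint, each induces a connected subgraph, and every pair is joined by at least one edge of G. Contracting each set to a single vertex therefore yields K_{5} as a minor, and since treewidth is minor-monotone, tw(G) ≥ tw(K_{5}) = 4. Combining the bounds, tw(G) = 4.

Treewidth 4.
One optimal decomposition is:
Bags: B1 = {2, 4, 5, 6, 8}  B2 = {2, 5, 6, 7, 8}  B3 = {2, 5, 6, 8, 9}  B4 = {1, 2, 5, 6, 8}  B5 = {2, 3, 5, 6, 8}
Tree: B1–B2, B2–B3, B3–B4, B4–B5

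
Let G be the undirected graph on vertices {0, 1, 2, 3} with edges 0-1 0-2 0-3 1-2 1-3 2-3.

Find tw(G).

3

A width-3 tree decomposition is:
Bags: B1 = {0, 1, 2, 3}
Tree: (single bag)
With just one bag of size 4, the width is 4 − 1 = 3, so tw(G) ≤ 3. Conversely, {0, 1, 2, 3} is a clique of size 4, and the vertices of any clique must share a bag in every tree decomposition; so some bag has ≥ 4 vertices and tw(G) ≥ 3. Hence tw(G) = 3 exactly.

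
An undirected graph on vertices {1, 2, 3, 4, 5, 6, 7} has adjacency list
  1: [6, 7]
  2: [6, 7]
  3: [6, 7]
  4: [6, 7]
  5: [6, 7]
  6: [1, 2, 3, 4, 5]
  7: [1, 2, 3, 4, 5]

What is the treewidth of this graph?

A width-2 tree decomposition is:
Bags: B1 = {5, 6, 7}  B2 = {3, 6, 7}  B3 = {2, 6, 7}  B4 = {1, 6, 7}  B5 = {4, 6, 7}
Tree: B1–B2, B2–B3, B3–B4, B4–B5
Each bag holds 3 vertices, so the decomposition has width 2, which upper-bounds the treewidth. Since 6–5–7–3–6 is a cycle in G, G is not acyclic. Forests are exactly the graphs of treewidth ≤ 1, so tw(G) ≥ 2. Hence tw(G) = 2 exactly.

2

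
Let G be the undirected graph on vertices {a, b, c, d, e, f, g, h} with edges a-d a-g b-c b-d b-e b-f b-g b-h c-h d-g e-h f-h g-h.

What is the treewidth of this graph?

A width-2 tree decomposition is:
Bags: B1 = {b, g, h}  B2 = {b, d, g}  B3 = {b, e, h}  B4 = {b, c, h}  B5 = {b, f, h}  B6 = {a, d, g}
Tree: B1–B2, B1–B3, B3–B4, B1–B5, B2–B6
Each bag holds 3 vertices, so the decomposition has width 2, which upper-bounds the treewidth. On the other hand G contains the 3-clique {a, d, g}. A clique must lie in a single bag of any decomposition, so no decomposition can have width below 2. The upper and lower bounds meet at 2, so that is the treewidth.

2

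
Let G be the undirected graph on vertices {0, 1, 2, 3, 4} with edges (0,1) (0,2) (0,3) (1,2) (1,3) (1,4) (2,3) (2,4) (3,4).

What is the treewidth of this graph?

A width-3 tree decomposition is:
Bags: B1 = {1, 2, 3, 4}  B2 = {0, 1, 2, 3}
Tree: B1–B2
Each bag holds 4 vertices, so the decomposition has width 3, which upper-bounds the treewidth. Conversely, {0, 1, 2, 3} is a clique of size 4, and the vertices of any clique must share a bag in every tree decomposition; so some bag has ≥ 4 vertices and tw(G) ≥ 3. The upper and lower bounds meet at 3, so that is the treewidth.

3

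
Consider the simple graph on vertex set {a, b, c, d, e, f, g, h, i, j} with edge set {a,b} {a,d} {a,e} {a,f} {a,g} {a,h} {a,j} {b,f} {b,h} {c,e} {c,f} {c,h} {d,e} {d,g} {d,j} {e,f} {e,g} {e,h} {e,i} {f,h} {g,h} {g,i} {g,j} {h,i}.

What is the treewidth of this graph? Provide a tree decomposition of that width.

Treewidth 3.
One such decomposition:
Bags: B1 = {e, g, h, i}  B2 = {a, e, g, h}  B3 = {a, e, f, h}  B4 = {a, d, e, g}  B5 = {a, b, f, h}  B6 = {c, e, f, h}  B7 = {a, d, g, j}
Tree: B1–B2, B2–B3, B2–B4, B3–B5, B3–B6, B4–B7

Every bag has size at most 4, so the width is 4 − 1 = 3 and tw(G) ≤ 3. On the other hand G contains the 4-clique {a, d, g, j}. A clique must lie in a single bag of any decomposition, so no decomposition can have width below 3. Hence tw(G) = 3 exactly.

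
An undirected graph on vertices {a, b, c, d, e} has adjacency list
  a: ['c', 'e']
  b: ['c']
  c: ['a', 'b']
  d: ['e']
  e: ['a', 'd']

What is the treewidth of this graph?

A width-1 tree decomposition is:
Bags: B1 = {d, e}  B2 = {a, e}  B3 = {a, c}  B4 = {b, c}
Tree: B1–B2, B2–B3, B3–B4
Every bag has size at most 2, so the width is 2 − 1 = 1 and tw(G) ≤ 1. Since G has at least one edge (e.g. d–e), it is not an edgeless graph, so tw(G) ≥ 1. The upper and lower bounds meet at 1, so that is the treewidth.

1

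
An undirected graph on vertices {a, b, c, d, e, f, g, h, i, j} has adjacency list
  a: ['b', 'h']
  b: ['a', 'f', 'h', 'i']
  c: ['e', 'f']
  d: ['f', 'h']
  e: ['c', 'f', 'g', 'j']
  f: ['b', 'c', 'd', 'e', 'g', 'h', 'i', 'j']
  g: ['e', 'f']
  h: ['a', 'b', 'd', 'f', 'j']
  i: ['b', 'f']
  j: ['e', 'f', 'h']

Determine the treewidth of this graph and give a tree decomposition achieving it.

The largest bag has 3 vertices, giving width 2; this decomposition certifies tw(G) ≤ 2. For the lower bound, the 3 vertices {a, b, h} are pairwise adjacent, and any tree decomposition puts a clique entirely inside one bag — forcing width ≥ 2. Combining the bounds, tw(G) = 2.

Treewidth 2.
One such decomposition:
Bags: B1 = {e, f, j}  B2 = {e, f, g}  B3 = {f, h, j}  B4 = {b, f, h}  B5 = {d, f, h}  B6 = {a, b, h}  B7 = {c, e, f}  B8 = {b, f, i}
Tree: B1–B2, B1–B3, B3–B4, B4–B5, B4–B6, B1–B7, B4–B8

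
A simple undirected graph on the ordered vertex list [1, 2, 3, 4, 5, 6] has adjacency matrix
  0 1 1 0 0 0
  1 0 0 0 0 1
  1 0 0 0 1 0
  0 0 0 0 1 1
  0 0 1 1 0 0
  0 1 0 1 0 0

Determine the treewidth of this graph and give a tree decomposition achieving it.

Treewidth 2.
Bags: B1 = {1, 3, 5}  B2 = {1, 4, 5}  B3 = {1, 4, 6}  B4 = {1, 2, 6}
Tree: B1–B2, B2–B3, B3–B4

The largest bag has 3 vertices, giving width 2; this decomposition certifies tw(G) ≤ 2. The edges 1–3–5–4–6–2–1 form a cycle, so G is not a tree and its treewidth is at least 2. Therefore the treewidth is 2.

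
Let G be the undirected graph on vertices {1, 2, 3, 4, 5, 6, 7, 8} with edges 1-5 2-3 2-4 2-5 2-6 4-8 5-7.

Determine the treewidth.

A width-1 tree decomposition is:
Bags: B1 = {2, 5}  B2 = {1, 5}  B3 = {2, 4}  B4 = {2, 3}  B5 = {4, 8}  B6 = {5, 7}  B7 = {2, 6}
Tree: B1–B2, B1–B3, B3–B4, B3–B5, B1–B6, B4–B7
The largest bag has 2 vertices, giving width 1; this decomposition certifies tw(G) ≤ 1. G has an edge, so its treewidth is at least 1. Therefore the treewidth is 1.

1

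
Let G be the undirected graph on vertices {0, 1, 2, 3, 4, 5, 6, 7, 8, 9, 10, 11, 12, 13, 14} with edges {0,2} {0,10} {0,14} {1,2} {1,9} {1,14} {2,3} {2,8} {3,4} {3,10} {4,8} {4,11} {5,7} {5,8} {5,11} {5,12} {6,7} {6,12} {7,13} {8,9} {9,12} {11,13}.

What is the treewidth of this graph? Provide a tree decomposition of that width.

Each bag holds 4 vertices, so the decomposition has width 3, which upper-bounds the treewidth. For the lower bound: the 4 vertex sets {0,10,14}, {1}, {2}, {3,4,8,9} are disjoint, each induces a connected subgraph, and every pair is joined by at least one edge of G. Contracting each set to a single vertex therefore yields K_{4} as a minor, and since treewidth is minor-monotone, tw(G) ≥ tw(K_{4}) = 3. Therefore the treewidth is 3.

Treewidth 3.
One optimal decomposition is:
Bags: B1 = {0, 1, 10, 14}  B2 = {0, 1, 2, 10}  B3 = {1, 2, 3, 10}  B4 = {1, 2, 3, 9}  B5 = {2, 3, 8, 9}  B6 = {3, 4, 8, 9}  B7 = {4, 8, 9, 12}  B8 = {4, 5, 8, 12}  B9 = {4, 5, 11, 12}  B10 = {5, 6, 11, 12}  B11 = {5, 6, 7, 11}  B12 = {6, 7, 11, 13}
Tree: B1–B2, B2–B3, B3–B4, B4–B5, B5–B6, B6–B7, B7–B8, B8–B9, B9–B10, B10–B11, B11–B12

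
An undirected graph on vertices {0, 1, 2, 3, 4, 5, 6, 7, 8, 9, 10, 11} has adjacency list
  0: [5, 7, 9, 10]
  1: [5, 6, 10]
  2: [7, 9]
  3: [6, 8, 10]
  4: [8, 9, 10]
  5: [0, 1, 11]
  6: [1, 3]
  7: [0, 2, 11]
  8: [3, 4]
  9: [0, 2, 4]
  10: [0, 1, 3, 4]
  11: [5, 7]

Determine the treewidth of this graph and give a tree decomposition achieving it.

Every bag has size at most 4, so the width is 4 − 1 = 3 and tw(G) ≤ 3. For the lower bound: the 4 vertex sets {3,6,8}, {4}, {10}, {0,1,5,9} are disjoint, each induces a connected subgraph, and every pair is joined by at least one edge of G. Contracting each set to a single vertex therefore yields K_{4} as a minor, and since treewidth is minor-monotone, tw(G) ≥ tw(K_{4}) = 3. The upper and lower bounds meet at 3, so that is the treewidth.

Treewidth 3.
One optimal decomposition is:
Bags: B1 = {3, 4, 6, 8}  B2 = {3, 4, 6, 10}  B3 = {1, 4, 6, 10}  B4 = {1, 4, 9, 10}  B5 = {0, 1, 9, 10}  B6 = {0, 1, 5, 9}  B7 = {0, 2, 5, 9}  B8 = {0, 2, 5, 7}  B9 = {2, 5, 7, 11}
Tree: B1–B2, B2–B3, B3–B4, B4–B5, B5–B6, B6–B7, B7–B8, B8–B9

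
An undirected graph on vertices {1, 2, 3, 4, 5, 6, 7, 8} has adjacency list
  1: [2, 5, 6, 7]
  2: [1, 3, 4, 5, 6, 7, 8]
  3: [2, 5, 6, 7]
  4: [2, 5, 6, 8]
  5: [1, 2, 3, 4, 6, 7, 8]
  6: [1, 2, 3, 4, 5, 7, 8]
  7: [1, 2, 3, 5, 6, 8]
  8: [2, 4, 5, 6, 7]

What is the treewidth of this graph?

A width-4 tree decomposition is:
Bags: B1 = {2, 5, 6, 7, 8}  B2 = {2, 3, 5, 6, 7}  B3 = {1, 2, 5, 6, 7}  B4 = {2, 4, 5, 6, 8}
Tree: B1–B2, B2–B3, B1–B4
The largest bag has 5 vertices, giving width 4; this decomposition certifies tw(G) ≤ 4. For the lower bound, the 5 vertices {2, 4, 5, 6, 8} are pairwise adjacent, and any tree decomposition puts a clique entirely inside one bag — forcing width ≥ 4. Hence tw(G) = 4 exactly.

4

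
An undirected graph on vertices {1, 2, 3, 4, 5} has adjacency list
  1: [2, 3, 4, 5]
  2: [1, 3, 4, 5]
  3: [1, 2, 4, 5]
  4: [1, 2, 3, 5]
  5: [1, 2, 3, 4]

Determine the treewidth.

A width-4 tree decomposition is:
Bags: B1 = {1, 2, 3, 4, 5}
Tree: (single bag)
With just one bag of size 5, the width is 5 − 1 = 4, so tw(G) ≤ 4. On the other hand G contains the 5-clique {1, 2, 3, 4, 5}. A clique must lie in a single bag of any decomposition, so no decomposition can have width below 4. Therefore the treewidth is 4.

4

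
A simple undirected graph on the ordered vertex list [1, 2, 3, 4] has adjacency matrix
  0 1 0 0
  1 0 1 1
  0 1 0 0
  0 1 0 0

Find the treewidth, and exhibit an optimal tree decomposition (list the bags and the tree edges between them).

Each bag holds 2 vertices, so the decomposition has width 1, which upper-bounds the treewidth. Since G has at least one edge (e.g. 2–3), it is not an edgeless graph, so tw(G) ≥ 1. Therefore the treewidth is 1.

Treewidth 1.
One such decomposition:
Bags: B1 = {2, 3}  B2 = {1, 2}  B3 = {2, 4}
Tree: B1–B2, B2–B3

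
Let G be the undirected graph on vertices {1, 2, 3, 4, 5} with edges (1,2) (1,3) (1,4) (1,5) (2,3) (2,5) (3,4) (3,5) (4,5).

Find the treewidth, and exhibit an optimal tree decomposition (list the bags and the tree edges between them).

The largest bag has 4 vertices, giving width 3; this decomposition certifies tw(G) ≤ 3. For the lower bound, the 4 vertices {1, 2, 3, 5} are pairwise adjacent, and any tree decomposition puts a clique entirely inside one bag — forcing width ≥ 3. Hence tw(G) = 3 exactly.

Treewidth 3.
Bags: B1 = {1, 2, 3, 5}  B2 = {1, 3, 4, 5}
Tree: B1–B2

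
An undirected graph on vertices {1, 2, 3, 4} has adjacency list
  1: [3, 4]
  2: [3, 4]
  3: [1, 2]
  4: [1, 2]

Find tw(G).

2

A width-2 tree decomposition is:
Bags: B1 = {1, 3, 4}  B2 = {2, 3, 4}
Tree: B1–B2
Each bag holds 3 vertices, so the decomposition has width 2, which upper-bounds the treewidth. Since 3–1–4–2–3 is a cycle in G, G is not acyclic. Forests are exactly the graphs of treewidth ≤ 1, so tw(G) ≥ 2. Hence tw(G) = 2 exactly.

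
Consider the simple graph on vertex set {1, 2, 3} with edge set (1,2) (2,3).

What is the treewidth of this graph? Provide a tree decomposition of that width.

Treewidth 1.
One such decomposition:
Bags: B1 = {1, 2}  B2 = {2, 3}
Tree: B1–B2

The largest bag has 2 vertices, giving width 1; this decomposition certifies tw(G) ≤ 1. Since G has at least one edge (e.g. 1–2), it is not an edgeless graph, so tw(G) ≥ 1. Therefore the treewidth is 1.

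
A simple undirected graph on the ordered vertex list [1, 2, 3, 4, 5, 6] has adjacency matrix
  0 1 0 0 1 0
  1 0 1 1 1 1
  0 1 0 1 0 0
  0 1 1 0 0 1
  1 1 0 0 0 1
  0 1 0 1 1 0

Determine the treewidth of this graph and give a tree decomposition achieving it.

Treewidth 2.
One such decomposition:
Bags: B1 = {2, 3, 4}  B2 = {2, 4, 6}  B3 = {2, 5, 6}  B4 = {1, 2, 5}
Tree: B1–B2, B2–B3, B3–B4

Each bag holds 3 vertices, so the decomposition has width 2, which upper-bounds the treewidth. Conversely, {1, 2, 5} is a clique of size 3, and the vertices of any clique must share a bag in every tree decomposition; so some bag has ≥ 3 vertices and tw(G) ≥ 2. Hence tw(G) = 2 exactly.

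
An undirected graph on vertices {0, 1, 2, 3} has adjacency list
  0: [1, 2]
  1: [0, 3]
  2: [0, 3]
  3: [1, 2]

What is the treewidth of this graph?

A width-2 tree decomposition is:
Bags: B1 = {0, 2, 3}  B2 = {0, 1, 3}
Tree: B1–B2
Each bag holds 3 vertices, so the decomposition has width 2, which upper-bounds the treewidth. Since 3–2–0–1–3 is a cycle in G, G is not acyclic. Forests are exactly the graphs of treewidth ≤ 1, so tw(G) ≥ 2. Hence tw(G) = 2 exactly.

2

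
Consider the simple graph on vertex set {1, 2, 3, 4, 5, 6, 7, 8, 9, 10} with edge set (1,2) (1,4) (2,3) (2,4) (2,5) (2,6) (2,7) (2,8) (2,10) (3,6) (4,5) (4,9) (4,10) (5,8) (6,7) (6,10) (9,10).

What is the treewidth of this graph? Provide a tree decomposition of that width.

Treewidth 2.
One optimal decomposition is:
Bags: B1 = {2, 6, 7}  B2 = {2, 3, 6}  B3 = {2, 6, 10}  B4 = {2, 4, 10}  B5 = {4, 9, 10}  B6 = {1, 2, 4}  B7 = {2, 4, 5}  B8 = {2, 5, 8}
Tree: B1–B2, B2–B3, B3–B4, B4–B5, B4–B6, B6–B7, B7–B8

The largest bag has 3 vertices, giving width 2; this decomposition certifies tw(G) ≤ 2. On the other hand G contains the 3-clique {4, 9, 10}. A clique must lie in a single bag of any decomposition, so no decomposition can have width below 2. Therefore the treewidth is 2.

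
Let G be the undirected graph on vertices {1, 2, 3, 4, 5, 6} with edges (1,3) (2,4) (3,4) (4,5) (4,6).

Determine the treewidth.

A width-1 tree decomposition is:
Bags: B1 = {4, 5}  B2 = {3, 4}  B3 = {2, 4}  B4 = {4, 6}  B5 = {1, 3}
Tree: B1–B2, B2–B3, B3–B4, B2–B5
Every bag has size at most 2, so the width is 2 − 1 = 1 and tw(G) ≤ 1. Any graph with an edge has treewidth ≥ 1, and G has the edge 5–4. Hence tw(G) = 1 exactly.

1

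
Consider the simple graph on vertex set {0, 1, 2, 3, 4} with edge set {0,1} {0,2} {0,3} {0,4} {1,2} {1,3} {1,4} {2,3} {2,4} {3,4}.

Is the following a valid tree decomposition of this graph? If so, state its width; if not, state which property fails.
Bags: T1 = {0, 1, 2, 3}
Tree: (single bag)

No — vertex 4 appears in no bag.

A tree decomposition must satisfy three properties: every vertex lies in some bag; for every edge, both endpoints lie together in some bag; and for every vertex, the bags containing it form a connected subtree. Here vertex 4 appears in no bag, so the decomposition is invalid.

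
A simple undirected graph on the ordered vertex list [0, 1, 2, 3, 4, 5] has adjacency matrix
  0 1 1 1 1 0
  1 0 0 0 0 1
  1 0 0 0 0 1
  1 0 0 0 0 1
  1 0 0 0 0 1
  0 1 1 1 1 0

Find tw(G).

2

A width-2 tree decomposition is:
Bags: B1 = {0, 3, 5}  B2 = {0, 1, 5}  B3 = {0, 4, 5}  B4 = {0, 2, 5}
Tree: B1–B2, B2–B3, B3–B4
Each bag holds 3 vertices, so the decomposition has width 2, which upper-bounds the treewidth. For the lower bound, G contains the cycle 5–3–0–1–5, so G is not a forest; only forests have treewidth ≤ 1, hence tw(G) ≥ 2. Hence tw(G) = 2 exactly.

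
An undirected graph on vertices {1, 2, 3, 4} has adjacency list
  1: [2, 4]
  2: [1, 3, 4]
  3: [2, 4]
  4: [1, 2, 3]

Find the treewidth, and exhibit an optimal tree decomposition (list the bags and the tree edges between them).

Treewidth 2.
One optimal decomposition is:
Bags: B1 = {1, 2, 4}  B2 = {2, 3, 4}
Tree: B1–B2

Each bag holds 3 vertices, so the decomposition has width 2, which upper-bounds the treewidth. On the other hand G contains the 3-clique {1, 2, 4}. A clique must lie in a single bag of any decomposition, so no decomposition can have width below 2. Hence tw(G) = 2 exactly.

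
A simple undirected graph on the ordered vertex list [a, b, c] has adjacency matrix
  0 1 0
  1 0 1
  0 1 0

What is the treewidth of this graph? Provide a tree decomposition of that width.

Treewidth 1.
One such decomposition:
Bags: B1 = {b, c}  B2 = {a, b}
Tree: B1–B2

Every bag has size at most 2, so the width is 2 − 1 = 1 and tw(G) ≤ 1. Any graph with an edge has treewidth ≥ 1, and G has the edge c–b. Combining the bounds, tw(G) = 1.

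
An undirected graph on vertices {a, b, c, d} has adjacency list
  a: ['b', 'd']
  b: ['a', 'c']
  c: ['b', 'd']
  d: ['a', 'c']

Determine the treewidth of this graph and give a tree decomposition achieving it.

The largest bag has 3 vertices, giving width 2; this decomposition certifies tw(G) ≤ 2. For the lower bound, G contains the cycle c–d–a–b–c, so G is not a forest; only forests have treewidth ≤ 1, hence tw(G) ≥ 2. Therefore the treewidth is 2.

Treewidth 2.
One optimal decomposition is:
Bags: B1 = {a, c, d}  B2 = {a, b, c}
Tree: B1–B2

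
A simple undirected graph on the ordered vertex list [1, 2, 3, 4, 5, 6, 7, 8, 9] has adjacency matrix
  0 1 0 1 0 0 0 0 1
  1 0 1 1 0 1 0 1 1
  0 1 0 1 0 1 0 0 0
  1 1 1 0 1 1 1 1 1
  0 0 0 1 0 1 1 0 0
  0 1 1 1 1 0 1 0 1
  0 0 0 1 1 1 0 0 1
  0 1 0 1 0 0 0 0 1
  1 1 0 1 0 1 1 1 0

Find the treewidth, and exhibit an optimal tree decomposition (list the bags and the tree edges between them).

Each bag holds 4 vertices, so the decomposition has width 3, which upper-bounds the treewidth. Conversely, {2, 4, 8, 9} is a clique of size 4, and the vertices of any clique must share a bag in every tree decomposition; so some bag has ≥ 4 vertices and tw(G) ≥ 3. The upper and lower bounds meet at 3, so that is the treewidth.

Treewidth 3.
One such decomposition:
Bags: B1 = {2, 4, 6, 9}  B2 = {2, 4, 8, 9}  B3 = {1, 2, 4, 9}  B4 = {4, 6, 7, 9}  B5 = {2, 3, 4, 6}  B6 = {4, 5, 6, 7}
Tree: B1–B2, B2–B3, B1–B4, B1–B5, B4–B6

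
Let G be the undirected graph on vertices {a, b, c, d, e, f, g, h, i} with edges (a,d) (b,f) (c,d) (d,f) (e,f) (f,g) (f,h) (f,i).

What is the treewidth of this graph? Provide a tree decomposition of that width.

Treewidth 1.
One such decomposition:
Bags: B1 = {d, f}  B2 = {e, f}  B3 = {f, g}  B4 = {f, h}  B5 = {f, i}  B6 = {a, d}  B7 = {c, d}  B8 = {b, f}
Tree: B1–B2, B2–B3, B1–B4, B2–B5, B1–B6, B1–B7, B3–B8

The largest bag has 2 vertices, giving width 1; this decomposition certifies tw(G) ≤ 1. G has an edge, so its treewidth is at least 1. Combining the bounds, tw(G) = 1.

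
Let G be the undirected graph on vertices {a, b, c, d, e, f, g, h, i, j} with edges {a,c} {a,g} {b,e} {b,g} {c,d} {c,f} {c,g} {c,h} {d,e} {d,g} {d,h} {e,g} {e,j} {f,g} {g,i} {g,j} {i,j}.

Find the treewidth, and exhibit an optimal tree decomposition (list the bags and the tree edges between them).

Each bag holds 3 vertices, so the decomposition has width 2, which upper-bounds the treewidth. For the lower bound, the 3 vertices {b, e, g} are pairwise adjacent, and any tree decomposition puts a clique entirely inside one bag — forcing width ≥ 2. Hence tw(G) = 2 exactly.

Treewidth 2.
One such decomposition:
Bags: B1 = {c, d, g}  B2 = {a, c, g}  B3 = {c, f, g}  B4 = {c, d, h}  B5 = {d, e, g}  B6 = {e, g, j}  B7 = {b, e, g}  B8 = {g, i, j}
Tree: B1–B2, B2–B3, B1–B4, B1–B5, B5–B6, B5–B7, B6–B8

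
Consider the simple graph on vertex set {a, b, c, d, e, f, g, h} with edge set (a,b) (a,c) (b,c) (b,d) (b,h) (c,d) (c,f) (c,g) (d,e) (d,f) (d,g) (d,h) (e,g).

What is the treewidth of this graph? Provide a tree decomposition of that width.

Every bag has size at most 3, so the width is 3 − 1 = 2 and tw(G) ≤ 2. For the lower bound, the 3 vertices {d, e, g} are pairwise adjacent, and any tree decomposition puts a clique entirely inside one bag — forcing width ≥ 2. The upper and lower bounds meet at 2, so that is the treewidth.

Treewidth 2.
One such decomposition:
Bags: B1 = {b, c, d}  B2 = {a, b, c}  B3 = {c, d, g}  B4 = {c, d, f}  B5 = {d, e, g}  B6 = {b, d, h}
Tree: B1–B2, B1–B3, B1–B4, B3–B5, B1–B6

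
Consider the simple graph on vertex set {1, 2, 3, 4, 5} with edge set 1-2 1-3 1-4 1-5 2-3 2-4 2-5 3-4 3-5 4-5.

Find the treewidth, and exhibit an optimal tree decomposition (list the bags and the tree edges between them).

Treewidth 4.
One such decomposition:
Bags: B1 = {1, 2, 3, 4, 5}
Tree: (single bag)

With just one bag of size 5, the width is 5 − 1 = 4, so tw(G) ≤ 4. Conversely, {1, 2, 3, 4, 5} is a clique of size 5, and the vertices of any clique must share a bag in every tree decomposition; so some bag has ≥ 5 vertices and tw(G) ≥ 4. Hence tw(G) = 4 exactly.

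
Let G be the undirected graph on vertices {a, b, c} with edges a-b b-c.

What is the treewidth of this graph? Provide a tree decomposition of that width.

The largest bag has 2 vertices, giving width 1; this decomposition certifies tw(G) ≤ 1. Since G has at least one edge (e.g. c–b), it is not an edgeless graph, so tw(G) ≥ 1. Combining the bounds, tw(G) = 1.

Treewidth 1.
One such decomposition:
Bags: B1 = {b, c}  B2 = {a, b}
Tree: B1–B2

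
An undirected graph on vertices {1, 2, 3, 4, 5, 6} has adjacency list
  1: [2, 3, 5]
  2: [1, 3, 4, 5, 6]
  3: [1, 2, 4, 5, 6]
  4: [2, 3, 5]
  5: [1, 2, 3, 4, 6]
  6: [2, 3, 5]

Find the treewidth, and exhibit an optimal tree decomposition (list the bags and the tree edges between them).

Each bag holds 4 vertices, so the decomposition has width 3, which upper-bounds the treewidth. For the lower bound, the 4 vertices {1, 2, 3, 5} are pairwise adjacent, and any tree decomposition puts a clique entirely inside one bag — forcing width ≥ 3. Therefore the treewidth is 3.

Treewidth 3.
Bags: B1 = {2, 3, 5, 6}  B2 = {1, 2, 3, 5}  B3 = {2, 3, 4, 5}
Tree: B1–B2, B1–B3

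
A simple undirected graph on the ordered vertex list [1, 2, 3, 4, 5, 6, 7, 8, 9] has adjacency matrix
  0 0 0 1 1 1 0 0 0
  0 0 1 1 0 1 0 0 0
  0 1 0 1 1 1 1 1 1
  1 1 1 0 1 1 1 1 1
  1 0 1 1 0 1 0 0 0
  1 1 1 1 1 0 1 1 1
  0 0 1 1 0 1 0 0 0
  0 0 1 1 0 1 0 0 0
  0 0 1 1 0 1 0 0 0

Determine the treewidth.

3

A width-3 tree decomposition is:
Bags: B1 = {3, 4, 6, 8}  B2 = {3, 4, 5, 6}  B3 = {2, 3, 4, 6}  B4 = {3, 4, 6, 9}  B5 = {3, 4, 6, 7}  B6 = {1, 4, 5, 6}
Tree: B1–B2, B2–B3, B3–B4, B2–B5, B2–B6
Every bag has size at most 4, so the width is 4 − 1 = 3 and tw(G) ≤ 3. On the other hand G contains the 4-clique {1, 4, 5, 6}. A clique must lie in a single bag of any decomposition, so no decomposition can have width below 3. Combining the bounds, tw(G) = 3.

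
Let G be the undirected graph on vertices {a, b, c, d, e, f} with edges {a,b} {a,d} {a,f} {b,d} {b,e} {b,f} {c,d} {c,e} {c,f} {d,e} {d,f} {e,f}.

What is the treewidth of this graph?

3

A width-3 tree decomposition is:
Bags: B1 = {b, d, e, f}  B2 = {a, b, d, f}  B3 = {c, d, e, f}
Tree: B1–B2, B1–B3
Each bag holds 4 vertices, so the decomposition has width 3, which upper-bounds the treewidth. Conversely, {c, d, e, f} is a clique of size 4, and the vertices of any clique must share a bag in every tree decomposition; so some bag has ≥ 4 vertices and tw(G) ≥ 3. Therefore the treewidth is 3.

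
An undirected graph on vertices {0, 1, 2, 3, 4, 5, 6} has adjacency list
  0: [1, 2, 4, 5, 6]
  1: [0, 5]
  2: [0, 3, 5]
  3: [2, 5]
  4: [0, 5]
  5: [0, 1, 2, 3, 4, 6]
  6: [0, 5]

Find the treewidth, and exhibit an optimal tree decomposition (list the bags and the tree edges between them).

Treewidth 2.
One such decomposition:
Bags: B1 = {0, 4, 5}  B2 = {0, 1, 5}  B3 = {0, 5, 6}  B4 = {0, 2, 5}  B5 = {2, 3, 5}
Tree: B1–B2, B2–B3, B2–B4, B4–B5

Each bag holds 3 vertices, so the decomposition has width 2, which upper-bounds the treewidth. On the other hand G contains the 3-clique {0, 1, 5}. A clique must lie in a single bag of any decomposition, so no decomposition can have width below 2. Hence tw(G) = 2 exactly.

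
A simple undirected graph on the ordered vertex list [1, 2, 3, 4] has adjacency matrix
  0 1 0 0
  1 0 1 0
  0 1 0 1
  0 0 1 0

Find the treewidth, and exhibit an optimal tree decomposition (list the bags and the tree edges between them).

Treewidth 1.
Bags: B1 = {1, 2}  B2 = {2, 3}  B3 = {3, 4}
Tree: B1–B2, B2–B3

Each bag holds 2 vertices, so the decomposition has width 1, which upper-bounds the treewidth. Any graph with an edge has treewidth ≥ 1, and G has the edge 1–2. Hence tw(G) = 1 exactly.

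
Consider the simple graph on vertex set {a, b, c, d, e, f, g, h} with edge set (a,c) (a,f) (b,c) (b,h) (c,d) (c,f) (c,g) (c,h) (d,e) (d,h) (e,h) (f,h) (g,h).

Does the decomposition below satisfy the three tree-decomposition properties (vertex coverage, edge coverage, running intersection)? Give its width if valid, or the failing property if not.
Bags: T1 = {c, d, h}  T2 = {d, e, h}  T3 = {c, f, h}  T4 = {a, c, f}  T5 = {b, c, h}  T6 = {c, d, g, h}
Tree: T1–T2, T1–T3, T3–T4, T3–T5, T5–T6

A tree decomposition must satisfy three properties: every vertex lies in some bag; for every edge, both endpoints lie together in some bag; and for every vertex, the bags containing it form a connected subtree. Here bags containing vertex d are not connected in the tree, so the decomposition is invalid.

No — bags containing vertex d are not connected in the tree.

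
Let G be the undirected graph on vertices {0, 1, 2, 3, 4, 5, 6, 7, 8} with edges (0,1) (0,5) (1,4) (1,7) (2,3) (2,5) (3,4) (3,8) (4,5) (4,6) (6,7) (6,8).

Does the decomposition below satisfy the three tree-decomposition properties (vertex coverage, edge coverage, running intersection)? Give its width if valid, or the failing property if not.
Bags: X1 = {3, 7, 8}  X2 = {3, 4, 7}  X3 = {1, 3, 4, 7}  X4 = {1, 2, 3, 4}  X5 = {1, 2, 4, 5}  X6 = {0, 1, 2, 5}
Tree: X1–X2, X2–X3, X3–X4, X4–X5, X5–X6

No — vertex 6 appears in no bag.

A tree decomposition must satisfy three properties: every vertex lies in some bag; for every edge, both endpoints lie together in some bag; and for every vertex, the bags containing it form a connected subtree. Here vertex 6 appears in no bag, so the decomposition is invalid.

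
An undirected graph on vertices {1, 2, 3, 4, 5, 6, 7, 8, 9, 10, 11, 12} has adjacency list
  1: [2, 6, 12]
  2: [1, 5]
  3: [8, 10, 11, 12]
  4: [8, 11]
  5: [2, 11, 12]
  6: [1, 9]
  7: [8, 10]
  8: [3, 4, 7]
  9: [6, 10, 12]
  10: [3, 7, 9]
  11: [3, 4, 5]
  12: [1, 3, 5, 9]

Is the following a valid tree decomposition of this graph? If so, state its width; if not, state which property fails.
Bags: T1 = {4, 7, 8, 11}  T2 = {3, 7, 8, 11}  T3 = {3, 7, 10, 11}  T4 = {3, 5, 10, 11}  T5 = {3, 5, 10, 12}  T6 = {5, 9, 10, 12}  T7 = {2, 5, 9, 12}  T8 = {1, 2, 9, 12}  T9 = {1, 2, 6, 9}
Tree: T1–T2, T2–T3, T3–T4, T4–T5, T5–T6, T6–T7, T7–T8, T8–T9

Yes; width 3.

Every vertex of G appears in some bag (union = {1, 2, 3, 4, 5, 6, 7, 8, 9, 10, 11, 12}); every edge is covered by a bag; and for each vertex v the set of bags containing v is connected in the bag tree. The decomposition is therefore valid. The largest bag has 4 vertices, so the width is 3.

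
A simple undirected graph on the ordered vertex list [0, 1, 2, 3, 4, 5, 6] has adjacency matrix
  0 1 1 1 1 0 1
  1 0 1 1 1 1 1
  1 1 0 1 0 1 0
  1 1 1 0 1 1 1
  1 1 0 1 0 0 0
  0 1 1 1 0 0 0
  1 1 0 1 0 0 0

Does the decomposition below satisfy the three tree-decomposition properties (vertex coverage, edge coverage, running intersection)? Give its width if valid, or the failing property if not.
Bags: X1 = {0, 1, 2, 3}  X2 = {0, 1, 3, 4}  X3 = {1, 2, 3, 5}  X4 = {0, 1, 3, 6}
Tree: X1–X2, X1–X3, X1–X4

Every vertex of G appears in some bag (union = {0, 1, 2, 3, 4, 5, 6}); every edge is covered by a bag; and for each vertex v the set of bags containing v is connected in the bag tree. The decomposition is therefore valid. The largest bag has 4 vertices, so the width is 3.

Yes; width 3.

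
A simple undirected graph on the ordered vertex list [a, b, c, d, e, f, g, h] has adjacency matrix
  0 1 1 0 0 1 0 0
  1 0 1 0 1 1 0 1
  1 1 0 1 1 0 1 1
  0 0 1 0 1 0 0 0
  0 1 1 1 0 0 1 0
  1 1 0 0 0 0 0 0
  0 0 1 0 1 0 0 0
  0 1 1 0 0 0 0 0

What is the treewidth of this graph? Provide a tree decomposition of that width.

Treewidth 2.
Bags: B1 = {a, b, c}  B2 = {a, b, f}  B3 = {b, c, e}  B4 = {b, c, h}  B5 = {c, e, g}  B6 = {c, d, e}
Tree: B1–B2, B1–B3, B1–B4, B3–B5, B3–B6

The largest bag has 3 vertices, giving width 2; this decomposition certifies tw(G) ≤ 2. Conversely, {c, d, e} is a clique of size 3, and the vertices of any clique must share a bag in every tree decomposition; so some bag has ≥ 3 vertices and tw(G) ≥ 2. Therefore the treewidth is 2.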